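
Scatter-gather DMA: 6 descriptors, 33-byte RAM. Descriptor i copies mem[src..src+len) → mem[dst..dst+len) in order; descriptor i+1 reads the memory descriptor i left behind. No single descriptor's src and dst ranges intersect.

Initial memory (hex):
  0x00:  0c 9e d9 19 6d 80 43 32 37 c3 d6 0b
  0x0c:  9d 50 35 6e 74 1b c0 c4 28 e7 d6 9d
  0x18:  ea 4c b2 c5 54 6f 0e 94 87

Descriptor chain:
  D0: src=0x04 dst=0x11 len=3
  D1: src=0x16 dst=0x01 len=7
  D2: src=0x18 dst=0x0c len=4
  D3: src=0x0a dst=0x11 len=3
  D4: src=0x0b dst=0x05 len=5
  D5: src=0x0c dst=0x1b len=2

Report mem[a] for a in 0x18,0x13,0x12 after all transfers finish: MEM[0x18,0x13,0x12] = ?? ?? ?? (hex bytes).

D0: mem[0x11..0x13] <- [6d 80 43]
D1: mem[0x01..0x07] <- [d6 9d ea 4c b2 c5 54]
D2: mem[0x0c..0x0f] <- [ea 4c b2 c5]
D3: mem[0x11..0x13] <- [d6 0b ea]
D4: mem[0x05..0x09] <- [0b ea 4c b2 c5]
D5: mem[0x1b..0x1c] <- [ea 4c]
query mem[0x18]=0xea, mem[0x13]=0xea, mem[0x12]=0x0b

MEM[0x18,0x13,0x12] = ea ea 0b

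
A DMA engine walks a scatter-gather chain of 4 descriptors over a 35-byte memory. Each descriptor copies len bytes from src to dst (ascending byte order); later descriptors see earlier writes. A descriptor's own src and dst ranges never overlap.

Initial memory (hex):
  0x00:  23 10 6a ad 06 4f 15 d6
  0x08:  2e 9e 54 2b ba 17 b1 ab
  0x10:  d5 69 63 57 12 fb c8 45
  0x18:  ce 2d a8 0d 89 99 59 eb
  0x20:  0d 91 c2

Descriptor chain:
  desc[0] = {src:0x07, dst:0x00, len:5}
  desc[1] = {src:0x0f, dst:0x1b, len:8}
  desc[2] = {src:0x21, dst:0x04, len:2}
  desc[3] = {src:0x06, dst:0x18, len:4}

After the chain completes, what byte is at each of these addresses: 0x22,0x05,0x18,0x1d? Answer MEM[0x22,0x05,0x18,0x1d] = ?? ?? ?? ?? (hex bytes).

MEM[0x22,0x05,0x18,0x1d] = c8 c8 15 69

  after D0: wrote 5B at 0x00 = d62e9e542b
  after D1: wrote 8B at 0x1b = abd569635712fbc8
  after D2: wrote 2B at 0x04 = fbc8
  after D3: wrote 4B at 0x18 = 15d62e9e
query mem[0x22]=0xc8, mem[0x05]=0xc8, mem[0x18]=0x15, mem[0x1d]=0x69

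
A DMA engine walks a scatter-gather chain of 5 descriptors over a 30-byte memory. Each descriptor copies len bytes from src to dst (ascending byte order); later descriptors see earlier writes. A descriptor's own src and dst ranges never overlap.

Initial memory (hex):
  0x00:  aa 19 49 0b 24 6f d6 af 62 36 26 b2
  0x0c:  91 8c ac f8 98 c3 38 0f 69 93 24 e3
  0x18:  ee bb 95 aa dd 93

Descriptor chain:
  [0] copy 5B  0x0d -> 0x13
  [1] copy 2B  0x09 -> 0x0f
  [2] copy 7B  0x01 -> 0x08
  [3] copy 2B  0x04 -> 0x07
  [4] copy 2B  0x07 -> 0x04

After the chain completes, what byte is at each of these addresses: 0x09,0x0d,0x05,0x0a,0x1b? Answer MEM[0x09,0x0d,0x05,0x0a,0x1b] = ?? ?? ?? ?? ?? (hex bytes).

#0 dst[0x13+5] := {0x8c,0xac,0xf8,0x98,0xc3}
#1 dst[0x0f+2] := {0x36,0x26}
#2 dst[0x08+7] := {0x19,0x49,0x0b,0x24,0x6f,0xd6,0xaf}
#3 dst[0x07+2] := {0x24,0x6f}
#4 dst[0x04+2] := {0x24,0x6f}
query mem[0x09]=0x49, mem[0x0d]=0xd6, mem[0x05]=0x6f, mem[0x0a]=0x0b, mem[0x1b]=0xaa

MEM[0x09,0x0d,0x05,0x0a,0x1b] = 49 d6 6f 0b aa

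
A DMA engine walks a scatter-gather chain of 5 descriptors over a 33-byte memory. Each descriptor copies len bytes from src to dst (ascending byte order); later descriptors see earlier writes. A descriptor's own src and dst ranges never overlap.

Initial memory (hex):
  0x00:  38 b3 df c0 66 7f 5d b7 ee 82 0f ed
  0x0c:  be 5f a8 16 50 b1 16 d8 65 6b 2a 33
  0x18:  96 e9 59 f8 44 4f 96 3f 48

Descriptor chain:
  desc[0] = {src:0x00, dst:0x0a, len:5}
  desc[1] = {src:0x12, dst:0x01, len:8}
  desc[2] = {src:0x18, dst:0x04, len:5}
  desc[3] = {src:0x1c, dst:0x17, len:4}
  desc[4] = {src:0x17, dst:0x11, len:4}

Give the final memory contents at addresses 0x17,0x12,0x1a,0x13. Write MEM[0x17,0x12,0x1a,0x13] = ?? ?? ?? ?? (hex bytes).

  after D0: wrote 5B at 0x0a = 38b3dfc066
  after D1: wrote 8B at 0x01 = 16d8656b2a3396e9
  after D2: wrote 5B at 0x04 = 96e959f844
  after D3: wrote 4B at 0x17 = 444f963f
  after D4: wrote 4B at 0x11 = 444f963f
query mem[0x17]=0x44, mem[0x12]=0x4f, mem[0x1a]=0x3f, mem[0x13]=0x96

MEM[0x17,0x12,0x1a,0x13] = 44 4f 3f 96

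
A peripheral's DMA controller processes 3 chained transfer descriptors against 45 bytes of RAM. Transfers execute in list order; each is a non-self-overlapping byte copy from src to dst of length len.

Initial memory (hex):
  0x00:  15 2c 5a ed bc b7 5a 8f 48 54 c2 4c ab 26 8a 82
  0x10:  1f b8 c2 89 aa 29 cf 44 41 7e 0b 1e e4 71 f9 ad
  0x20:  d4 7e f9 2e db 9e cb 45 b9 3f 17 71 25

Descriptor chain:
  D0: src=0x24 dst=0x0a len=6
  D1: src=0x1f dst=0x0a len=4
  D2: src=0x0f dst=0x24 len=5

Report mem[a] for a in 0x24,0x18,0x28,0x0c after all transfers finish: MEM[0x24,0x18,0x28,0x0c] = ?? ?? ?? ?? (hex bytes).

#0 dst[0x0a+6] := {0xdb,0x9e,0xcb,0x45,0xb9,0x3f}
#1 dst[0x0a+4] := {0xad,0xd4,0x7e,0xf9}
#2 dst[0x24+5] := {0x3f,0x1f,0xb8,0xc2,0x89}
query mem[0x24]=0x3f, mem[0x18]=0x41, mem[0x28]=0x89, mem[0x0c]=0x7e

MEM[0x24,0x18,0x28,0x0c] = 3f 41 89 7e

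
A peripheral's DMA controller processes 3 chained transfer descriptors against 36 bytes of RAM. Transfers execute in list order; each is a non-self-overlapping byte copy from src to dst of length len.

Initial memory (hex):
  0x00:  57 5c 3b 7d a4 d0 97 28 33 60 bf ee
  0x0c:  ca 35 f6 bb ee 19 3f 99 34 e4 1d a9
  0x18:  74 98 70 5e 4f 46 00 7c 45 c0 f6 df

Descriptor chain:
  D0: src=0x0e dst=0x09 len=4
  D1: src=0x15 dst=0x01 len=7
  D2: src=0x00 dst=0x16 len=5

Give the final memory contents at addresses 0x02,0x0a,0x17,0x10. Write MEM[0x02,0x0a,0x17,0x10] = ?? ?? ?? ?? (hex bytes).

MEM[0x02,0x0a,0x17,0x10] = 1d bb e4 ee

  after D0: wrote 4B at 0x09 = f6bbee19
  after D1: wrote 7B at 0x01 = e41da97498705e
  after D2: wrote 5B at 0x16 = 57e41da974
query mem[0x02]=0x1d, mem[0x0a]=0xbb, mem[0x17]=0xe4, mem[0x10]=0xee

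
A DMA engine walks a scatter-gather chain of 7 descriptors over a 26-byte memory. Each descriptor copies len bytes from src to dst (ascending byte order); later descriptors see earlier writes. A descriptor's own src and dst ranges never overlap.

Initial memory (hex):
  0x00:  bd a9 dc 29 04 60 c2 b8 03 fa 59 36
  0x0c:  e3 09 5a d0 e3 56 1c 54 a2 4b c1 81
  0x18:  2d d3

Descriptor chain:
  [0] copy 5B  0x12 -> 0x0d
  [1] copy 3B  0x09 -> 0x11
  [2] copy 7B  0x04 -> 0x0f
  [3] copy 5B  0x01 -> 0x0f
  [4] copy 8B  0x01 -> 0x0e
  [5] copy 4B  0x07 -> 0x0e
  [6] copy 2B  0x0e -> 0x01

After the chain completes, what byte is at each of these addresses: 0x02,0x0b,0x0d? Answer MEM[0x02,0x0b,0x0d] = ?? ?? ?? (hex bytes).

MEM[0x02,0x0b,0x0d] = 03 36 1c

  after D0: wrote 5B at 0x0d = 1c54a24bc1
  after D1: wrote 3B at 0x11 = fa5936
  after D2: wrote 7B at 0x0f = 0460c2b803fa59
  after D3: wrote 5B at 0x0f = a9dc290460
  after D4: wrote 8B at 0x0e = a9dc290460c2b803
  after D5: wrote 4B at 0x0e = b803fa59
  after D6: wrote 2B at 0x01 = b803
query mem[0x02]=0x03, mem[0x0b]=0x36, mem[0x0d]=0x1c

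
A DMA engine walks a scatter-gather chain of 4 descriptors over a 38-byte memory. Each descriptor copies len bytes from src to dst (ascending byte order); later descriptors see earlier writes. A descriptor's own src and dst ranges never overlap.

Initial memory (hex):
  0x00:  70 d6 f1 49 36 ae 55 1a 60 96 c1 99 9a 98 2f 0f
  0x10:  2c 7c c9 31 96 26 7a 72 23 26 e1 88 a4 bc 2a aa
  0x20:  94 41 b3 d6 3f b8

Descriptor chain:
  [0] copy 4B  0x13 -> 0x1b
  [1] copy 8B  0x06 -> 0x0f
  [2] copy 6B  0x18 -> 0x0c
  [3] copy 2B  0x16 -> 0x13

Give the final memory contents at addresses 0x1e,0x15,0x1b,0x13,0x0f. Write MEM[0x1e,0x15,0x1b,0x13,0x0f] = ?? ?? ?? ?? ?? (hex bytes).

MEM[0x1e,0x15,0x1b,0x13,0x0f] = 7a 9a 31 98 31

#0 dst[0x1b+4] := {0x31,0x96,0x26,0x7a}
#1 dst[0x0f+8] := {0x55,0x1a,0x60,0x96,0xc1,0x99,0x9a,0x98}
#2 dst[0x0c+6] := {0x23,0x26,0xe1,0x31,0x96,0x26}
#3 dst[0x13+2] := {0x98,0x72}
query mem[0x1e]=0x7a, mem[0x15]=0x9a, mem[0x1b]=0x31, mem[0x13]=0x98, mem[0x0f]=0x31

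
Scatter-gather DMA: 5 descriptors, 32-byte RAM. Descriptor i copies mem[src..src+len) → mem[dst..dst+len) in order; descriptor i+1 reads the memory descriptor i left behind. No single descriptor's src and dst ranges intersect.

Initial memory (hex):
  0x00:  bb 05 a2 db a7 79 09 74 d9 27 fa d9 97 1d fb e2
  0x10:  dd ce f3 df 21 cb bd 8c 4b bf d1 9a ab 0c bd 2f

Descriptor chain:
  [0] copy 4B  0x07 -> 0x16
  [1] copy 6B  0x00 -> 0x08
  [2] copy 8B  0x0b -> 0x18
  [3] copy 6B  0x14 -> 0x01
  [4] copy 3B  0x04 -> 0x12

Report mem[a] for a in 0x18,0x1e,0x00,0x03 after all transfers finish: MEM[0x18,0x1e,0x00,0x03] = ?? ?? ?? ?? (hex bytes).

MEM[0x18,0x1e,0x00,0x03] = db ce bb 74

  after D0: wrote 4B at 0x16 = 74d927fa
  after D1: wrote 6B at 0x08 = bb05a2dba779
  after D2: wrote 8B at 0x18 = dba779fbe2ddcef3
  after D3: wrote 6B at 0x01 = 21cb74d9dba7
  after D4: wrote 3B at 0x12 = d9dba7
query mem[0x18]=0xdb, mem[0x1e]=0xce, mem[0x00]=0xbb, mem[0x03]=0x74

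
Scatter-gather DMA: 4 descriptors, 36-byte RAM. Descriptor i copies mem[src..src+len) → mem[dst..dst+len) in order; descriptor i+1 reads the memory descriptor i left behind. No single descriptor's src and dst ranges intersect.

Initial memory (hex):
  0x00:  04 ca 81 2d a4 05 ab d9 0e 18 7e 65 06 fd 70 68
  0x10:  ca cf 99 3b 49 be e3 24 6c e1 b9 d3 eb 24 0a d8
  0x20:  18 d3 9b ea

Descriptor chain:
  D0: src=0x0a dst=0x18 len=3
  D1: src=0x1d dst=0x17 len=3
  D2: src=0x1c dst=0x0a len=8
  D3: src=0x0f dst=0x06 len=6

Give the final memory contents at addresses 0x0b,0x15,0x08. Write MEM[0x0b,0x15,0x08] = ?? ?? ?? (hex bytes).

D0: mem[0x18..0x1a] <- [7e 65 06]
D1: mem[0x17..0x19] <- [24 0a d8]
D2: mem[0x0a..0x11] <- [eb 24 0a d8 18 d3 9b ea]
D3: mem[0x06..0x0b] <- [d3 9b ea 99 3b 49]
query mem[0x0b]=0x49, mem[0x15]=0xbe, mem[0x08]=0xea

MEM[0x0b,0x15,0x08] = 49 be ea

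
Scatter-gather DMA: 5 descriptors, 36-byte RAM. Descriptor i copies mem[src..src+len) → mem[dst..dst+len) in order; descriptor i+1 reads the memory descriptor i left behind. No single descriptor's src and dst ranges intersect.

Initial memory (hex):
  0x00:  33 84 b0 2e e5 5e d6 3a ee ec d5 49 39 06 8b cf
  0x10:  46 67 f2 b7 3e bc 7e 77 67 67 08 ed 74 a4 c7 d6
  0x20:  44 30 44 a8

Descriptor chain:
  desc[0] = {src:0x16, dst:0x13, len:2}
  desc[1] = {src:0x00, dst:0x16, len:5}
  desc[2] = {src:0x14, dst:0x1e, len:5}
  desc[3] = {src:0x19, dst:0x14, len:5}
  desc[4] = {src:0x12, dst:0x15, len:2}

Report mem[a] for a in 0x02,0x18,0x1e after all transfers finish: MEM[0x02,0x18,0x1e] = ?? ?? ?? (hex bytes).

MEM[0x02,0x18,0x1e] = b0 a4 77

  after D0: wrote 2B at 0x13 = 7e77
  after D1: wrote 5B at 0x16 = 3384b02ee5
  after D2: wrote 5B at 0x1e = 77bc3384b0
  after D3: wrote 5B at 0x14 = 2ee5ed74a4
  after D4: wrote 2B at 0x15 = f27e
query mem[0x02]=0xb0, mem[0x18]=0xa4, mem[0x1e]=0x77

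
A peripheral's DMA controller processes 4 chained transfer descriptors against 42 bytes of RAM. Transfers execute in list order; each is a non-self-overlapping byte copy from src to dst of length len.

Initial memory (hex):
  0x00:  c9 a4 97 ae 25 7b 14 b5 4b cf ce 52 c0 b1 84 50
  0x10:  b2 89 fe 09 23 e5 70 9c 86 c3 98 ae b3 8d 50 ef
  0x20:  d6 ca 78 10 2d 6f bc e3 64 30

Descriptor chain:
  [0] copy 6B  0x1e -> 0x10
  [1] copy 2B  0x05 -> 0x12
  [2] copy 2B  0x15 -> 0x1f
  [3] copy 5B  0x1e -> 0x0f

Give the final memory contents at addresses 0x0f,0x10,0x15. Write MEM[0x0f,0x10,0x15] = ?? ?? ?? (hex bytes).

MEM[0x0f,0x10,0x15] = 50 10 10

  after D0: wrote 6B at 0x10 = 50efd6ca7810
  after D1: wrote 2B at 0x12 = 7b14
  after D2: wrote 2B at 0x1f = 1070
  after D3: wrote 5B at 0x0f = 501070ca78
query mem[0x0f]=0x50, mem[0x10]=0x10, mem[0x15]=0x10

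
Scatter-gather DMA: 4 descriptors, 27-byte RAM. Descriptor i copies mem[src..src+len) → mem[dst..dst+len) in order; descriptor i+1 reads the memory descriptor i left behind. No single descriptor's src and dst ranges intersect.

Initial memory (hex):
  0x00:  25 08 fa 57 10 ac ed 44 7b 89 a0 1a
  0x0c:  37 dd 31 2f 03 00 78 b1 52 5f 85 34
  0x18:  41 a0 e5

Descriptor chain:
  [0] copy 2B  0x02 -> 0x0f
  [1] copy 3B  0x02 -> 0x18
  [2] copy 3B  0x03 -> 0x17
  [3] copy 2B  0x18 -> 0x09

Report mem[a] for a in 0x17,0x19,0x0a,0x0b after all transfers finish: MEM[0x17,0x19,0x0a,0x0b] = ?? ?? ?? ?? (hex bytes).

[0] 0x02->0x0f len=2 : fa 57
[1] 0x02->0x18 len=3 : fa 57 10
[2] 0x03->0x17 len=3 : 57 10 ac
[3] 0x18->0x09 len=2 : 10 ac
query mem[0x17]=0x57, mem[0x19]=0xac, mem[0x0a]=0xac, mem[0x0b]=0x1a

MEM[0x17,0x19,0x0a,0x0b] = 57 ac ac 1a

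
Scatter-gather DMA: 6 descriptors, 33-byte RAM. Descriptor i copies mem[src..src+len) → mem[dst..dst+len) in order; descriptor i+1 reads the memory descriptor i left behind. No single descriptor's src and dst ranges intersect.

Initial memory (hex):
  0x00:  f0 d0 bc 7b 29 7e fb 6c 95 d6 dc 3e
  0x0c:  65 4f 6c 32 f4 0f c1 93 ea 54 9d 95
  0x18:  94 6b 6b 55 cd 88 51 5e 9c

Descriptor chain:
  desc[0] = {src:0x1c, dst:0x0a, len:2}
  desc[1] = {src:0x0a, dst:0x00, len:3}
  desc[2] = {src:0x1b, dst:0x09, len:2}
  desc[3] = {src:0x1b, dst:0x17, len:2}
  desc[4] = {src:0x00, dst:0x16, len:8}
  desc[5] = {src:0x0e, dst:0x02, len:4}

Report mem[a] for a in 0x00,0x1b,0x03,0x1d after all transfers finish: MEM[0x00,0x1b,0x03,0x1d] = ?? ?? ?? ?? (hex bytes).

MEM[0x00,0x1b,0x03,0x1d] = cd 7e 32 6c

#0 dst[0x0a+2] := {0xcd,0x88}
#1 dst[0x00+3] := {0xcd,0x88,0x65}
#2 dst[0x09+2] := {0x55,0xcd}
#3 dst[0x17+2] := {0x55,0xcd}
#4 dst[0x16+8] := {0xcd,0x88,0x65,0x7b,0x29,0x7e,0xfb,0x6c}
#5 dst[0x02+4] := {0x6c,0x32,0xf4,0x0f}
query mem[0x00]=0xcd, mem[0x1b]=0x7e, mem[0x03]=0x32, mem[0x1d]=0x6c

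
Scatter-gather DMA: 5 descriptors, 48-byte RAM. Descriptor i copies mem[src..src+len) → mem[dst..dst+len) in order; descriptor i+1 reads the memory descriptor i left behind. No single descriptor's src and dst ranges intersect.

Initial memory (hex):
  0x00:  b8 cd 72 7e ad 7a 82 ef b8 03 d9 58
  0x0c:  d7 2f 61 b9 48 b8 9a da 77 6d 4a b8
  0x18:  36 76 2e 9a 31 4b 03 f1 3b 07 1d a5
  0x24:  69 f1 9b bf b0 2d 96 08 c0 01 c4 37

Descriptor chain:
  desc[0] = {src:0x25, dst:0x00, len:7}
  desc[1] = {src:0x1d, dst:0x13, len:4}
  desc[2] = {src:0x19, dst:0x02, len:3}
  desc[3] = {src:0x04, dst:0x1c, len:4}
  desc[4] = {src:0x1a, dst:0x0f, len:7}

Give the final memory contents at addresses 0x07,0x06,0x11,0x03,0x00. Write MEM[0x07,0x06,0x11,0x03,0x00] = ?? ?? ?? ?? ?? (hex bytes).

D0: mem[0x00..0x06] <- [f1 9b bf b0 2d 96 08]
D1: mem[0x13..0x16] <- [4b 03 f1 3b]
D2: mem[0x02..0x04] <- [76 2e 9a]
D3: mem[0x1c..0x1f] <- [9a 96 08 ef]
D4: mem[0x0f..0x15] <- [2e 9a 9a 96 08 ef 3b]
query mem[0x07]=0xef, mem[0x06]=0x08, mem[0x11]=0x9a, mem[0x03]=0x2e, mem[0x00]=0xf1

MEM[0x07,0x06,0x11,0x03,0x00] = ef 08 9a 2e f1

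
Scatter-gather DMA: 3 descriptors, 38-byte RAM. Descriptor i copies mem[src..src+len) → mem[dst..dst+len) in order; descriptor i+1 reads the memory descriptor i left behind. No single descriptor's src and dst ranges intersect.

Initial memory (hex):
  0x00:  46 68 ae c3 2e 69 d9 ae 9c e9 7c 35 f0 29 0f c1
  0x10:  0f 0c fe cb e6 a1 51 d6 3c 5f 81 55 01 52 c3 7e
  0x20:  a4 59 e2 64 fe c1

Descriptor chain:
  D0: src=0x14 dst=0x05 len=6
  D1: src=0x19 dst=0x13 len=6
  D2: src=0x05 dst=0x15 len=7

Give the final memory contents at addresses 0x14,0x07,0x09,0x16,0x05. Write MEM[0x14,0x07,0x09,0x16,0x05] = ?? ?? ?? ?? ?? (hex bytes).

MEM[0x14,0x07,0x09,0x16,0x05] = 81 51 3c a1 e6

D0: mem[0x05..0x0a] <- [e6 a1 51 d6 3c 5f]
D1: mem[0x13..0x18] <- [5f 81 55 01 52 c3]
D2: mem[0x15..0x1b] <- [e6 a1 51 d6 3c 5f 35]
query mem[0x14]=0x81, mem[0x07]=0x51, mem[0x09]=0x3c, mem[0x16]=0xa1, mem[0x05]=0xe6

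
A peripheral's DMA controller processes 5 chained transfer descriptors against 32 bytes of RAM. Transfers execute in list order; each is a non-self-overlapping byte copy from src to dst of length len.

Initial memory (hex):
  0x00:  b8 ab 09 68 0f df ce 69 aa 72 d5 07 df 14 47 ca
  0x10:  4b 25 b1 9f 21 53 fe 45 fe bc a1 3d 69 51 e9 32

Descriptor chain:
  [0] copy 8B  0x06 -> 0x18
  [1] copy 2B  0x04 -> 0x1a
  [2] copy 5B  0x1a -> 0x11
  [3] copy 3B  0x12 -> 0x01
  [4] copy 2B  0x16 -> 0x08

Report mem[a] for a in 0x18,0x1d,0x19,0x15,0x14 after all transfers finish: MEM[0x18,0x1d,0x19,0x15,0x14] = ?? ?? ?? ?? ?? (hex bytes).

  after D0: wrote 8B at 0x18 = ce69aa72d507df14
  after D1: wrote 2B at 0x1a = 0fdf
  after D2: wrote 5B at 0x11 = 0fdfd507df
  after D3: wrote 3B at 0x01 = dfd507
  after D4: wrote 2B at 0x08 = fe45
query mem[0x18]=0xce, mem[0x1d]=0x07, mem[0x19]=0x69, mem[0x15]=0xdf, mem[0x14]=0x07

MEM[0x18,0x1d,0x19,0x15,0x14] = ce 07 69 df 07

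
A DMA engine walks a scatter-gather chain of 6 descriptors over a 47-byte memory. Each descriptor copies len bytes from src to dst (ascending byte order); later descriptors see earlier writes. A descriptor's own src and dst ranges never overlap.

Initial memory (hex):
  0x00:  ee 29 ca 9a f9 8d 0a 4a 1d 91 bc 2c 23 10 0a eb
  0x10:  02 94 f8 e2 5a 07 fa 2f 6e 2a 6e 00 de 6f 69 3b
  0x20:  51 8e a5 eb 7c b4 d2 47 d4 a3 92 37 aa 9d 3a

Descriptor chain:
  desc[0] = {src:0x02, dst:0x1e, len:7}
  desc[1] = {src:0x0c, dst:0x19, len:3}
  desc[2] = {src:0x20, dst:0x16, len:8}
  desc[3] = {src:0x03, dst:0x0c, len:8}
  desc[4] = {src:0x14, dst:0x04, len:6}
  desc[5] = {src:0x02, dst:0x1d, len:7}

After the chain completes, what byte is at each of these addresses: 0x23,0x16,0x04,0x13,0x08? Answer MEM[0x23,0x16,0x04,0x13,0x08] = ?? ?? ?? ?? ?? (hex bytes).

MEM[0x23,0x16,0x04,0x13,0x08] = 0a f9 5a bc 0a

  after D0: wrote 7B at 0x1e = ca9af98d0a4a1d
  after D1: wrote 3B at 0x19 = 23100a
  after D2: wrote 8B at 0x16 = f98d0a4a1db4d247
  after D3: wrote 8B at 0x0c = 9af98d0a4a1d91bc
  after D4: wrote 6B at 0x04 = 5a07f98d0a4a
  after D5: wrote 7B at 0x1d = ca9a5a07f98d0a
query mem[0x23]=0x0a, mem[0x16]=0xf9, mem[0x04]=0x5a, mem[0x13]=0xbc, mem[0x08]=0x0a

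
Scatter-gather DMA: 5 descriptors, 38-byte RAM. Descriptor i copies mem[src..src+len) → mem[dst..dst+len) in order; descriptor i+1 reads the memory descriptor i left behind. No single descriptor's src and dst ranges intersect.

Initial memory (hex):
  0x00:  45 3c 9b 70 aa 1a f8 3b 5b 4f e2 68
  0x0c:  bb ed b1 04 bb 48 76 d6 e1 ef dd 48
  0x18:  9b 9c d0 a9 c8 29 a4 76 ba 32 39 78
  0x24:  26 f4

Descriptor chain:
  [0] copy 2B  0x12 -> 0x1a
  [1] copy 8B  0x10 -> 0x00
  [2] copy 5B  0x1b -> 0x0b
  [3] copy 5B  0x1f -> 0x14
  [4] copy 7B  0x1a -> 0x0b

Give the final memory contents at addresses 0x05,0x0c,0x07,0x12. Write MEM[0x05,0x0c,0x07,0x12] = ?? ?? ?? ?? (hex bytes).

MEM[0x05,0x0c,0x07,0x12] = ef d6 48 76

[0] 0x12->0x1a len=2 : 76 d6
[1] 0x10->0x00 len=8 : bb 48 76 d6 e1 ef dd 48
[2] 0x1b->0x0b len=5 : d6 c8 29 a4 76
[3] 0x1f->0x14 len=5 : 76 ba 32 39 78
[4] 0x1a->0x0b len=7 : 76 d6 c8 29 a4 76 ba
query mem[0x05]=0xef, mem[0x0c]=0xd6, mem[0x07]=0x48, mem[0x12]=0x76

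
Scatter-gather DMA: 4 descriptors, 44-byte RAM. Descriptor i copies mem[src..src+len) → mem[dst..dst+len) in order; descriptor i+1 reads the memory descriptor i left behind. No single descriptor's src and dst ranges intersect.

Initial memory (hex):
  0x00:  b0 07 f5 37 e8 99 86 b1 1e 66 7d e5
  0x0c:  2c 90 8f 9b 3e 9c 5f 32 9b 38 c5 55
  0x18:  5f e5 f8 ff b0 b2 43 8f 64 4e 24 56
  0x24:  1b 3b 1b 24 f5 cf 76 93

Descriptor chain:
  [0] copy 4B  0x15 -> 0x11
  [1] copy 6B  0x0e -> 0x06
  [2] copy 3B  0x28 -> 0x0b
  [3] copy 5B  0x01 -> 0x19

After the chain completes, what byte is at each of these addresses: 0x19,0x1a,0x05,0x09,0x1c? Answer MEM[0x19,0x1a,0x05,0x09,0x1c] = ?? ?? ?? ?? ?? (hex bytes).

MEM[0x19,0x1a,0x05,0x09,0x1c] = 07 f5 99 38 e8

D0: mem[0x11..0x14] <- [38 c5 55 5f]
D1: mem[0x06..0x0b] <- [8f 9b 3e 38 c5 55]
D2: mem[0x0b..0x0d] <- [f5 cf 76]
D3: mem[0x19..0x1d] <- [07 f5 37 e8 99]
query mem[0x19]=0x07, mem[0x1a]=0xf5, mem[0x05]=0x99, mem[0x09]=0x38, mem[0x1c]=0xe8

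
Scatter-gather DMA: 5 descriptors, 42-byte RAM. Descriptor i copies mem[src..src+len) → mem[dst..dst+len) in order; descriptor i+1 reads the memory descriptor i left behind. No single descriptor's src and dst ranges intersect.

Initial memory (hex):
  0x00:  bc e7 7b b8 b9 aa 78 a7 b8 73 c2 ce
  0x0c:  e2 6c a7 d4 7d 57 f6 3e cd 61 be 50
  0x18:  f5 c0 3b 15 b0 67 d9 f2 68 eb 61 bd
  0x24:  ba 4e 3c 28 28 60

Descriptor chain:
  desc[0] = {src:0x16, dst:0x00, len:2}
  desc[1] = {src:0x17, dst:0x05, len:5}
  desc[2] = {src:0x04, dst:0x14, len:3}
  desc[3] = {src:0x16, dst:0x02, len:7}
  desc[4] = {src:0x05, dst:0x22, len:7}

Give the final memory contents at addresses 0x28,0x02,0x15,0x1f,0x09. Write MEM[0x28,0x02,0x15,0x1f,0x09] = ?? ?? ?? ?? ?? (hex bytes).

MEM[0x28,0x02,0x15,0x1f,0x09] = ce f5 50 f2 15

D0: mem[0x00..0x01] <- [be 50]
D1: mem[0x05..0x09] <- [50 f5 c0 3b 15]
D2: mem[0x14..0x16] <- [b9 50 f5]
D3: mem[0x02..0x08] <- [f5 50 f5 c0 3b 15 b0]
D4: mem[0x22..0x28] <- [c0 3b 15 b0 15 c2 ce]
query mem[0x28]=0xce, mem[0x02]=0xf5, mem[0x15]=0x50, mem[0x1f]=0xf2, mem[0x09]=0x15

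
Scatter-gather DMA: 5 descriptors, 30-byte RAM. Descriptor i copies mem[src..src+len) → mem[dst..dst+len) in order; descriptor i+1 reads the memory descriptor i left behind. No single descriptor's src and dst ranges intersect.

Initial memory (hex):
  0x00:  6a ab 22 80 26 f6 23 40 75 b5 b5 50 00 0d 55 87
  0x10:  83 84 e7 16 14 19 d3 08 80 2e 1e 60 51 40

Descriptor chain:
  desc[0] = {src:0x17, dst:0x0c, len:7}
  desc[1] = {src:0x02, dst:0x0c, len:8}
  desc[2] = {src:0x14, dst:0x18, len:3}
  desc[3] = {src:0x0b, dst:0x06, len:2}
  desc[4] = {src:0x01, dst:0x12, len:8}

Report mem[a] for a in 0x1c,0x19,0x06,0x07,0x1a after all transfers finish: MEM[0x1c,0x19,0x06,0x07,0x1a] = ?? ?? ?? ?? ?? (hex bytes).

MEM[0x1c,0x19,0x06,0x07,0x1a] = 51 75 50 22 d3

  after D0: wrote 7B at 0x0c = 08802e1e605140
  after D1: wrote 8B at 0x0c = 228026f6234075b5
  after D2: wrote 3B at 0x18 = 1419d3
  after D3: wrote 2B at 0x06 = 5022
  after D4: wrote 8B at 0x12 = ab228026f6502275
query mem[0x1c]=0x51, mem[0x19]=0x75, mem[0x06]=0x50, mem[0x07]=0x22, mem[0x1a]=0xd3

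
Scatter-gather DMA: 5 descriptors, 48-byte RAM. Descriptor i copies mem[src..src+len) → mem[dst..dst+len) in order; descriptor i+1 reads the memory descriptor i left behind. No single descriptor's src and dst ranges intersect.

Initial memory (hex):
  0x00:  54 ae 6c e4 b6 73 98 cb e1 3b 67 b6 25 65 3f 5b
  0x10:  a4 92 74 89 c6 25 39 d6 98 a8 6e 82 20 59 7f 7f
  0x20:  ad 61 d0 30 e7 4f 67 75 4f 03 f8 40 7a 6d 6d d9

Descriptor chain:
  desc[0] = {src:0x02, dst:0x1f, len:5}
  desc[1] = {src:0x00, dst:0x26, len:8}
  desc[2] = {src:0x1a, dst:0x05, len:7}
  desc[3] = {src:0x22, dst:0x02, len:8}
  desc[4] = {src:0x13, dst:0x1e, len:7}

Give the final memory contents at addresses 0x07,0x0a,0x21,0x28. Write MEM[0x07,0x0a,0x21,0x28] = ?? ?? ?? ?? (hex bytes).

MEM[0x07,0x0a,0x21,0x28] = ae 6c 39 6c

  after D0: wrote 5B at 0x1f = 6ce4b67398
  after D1: wrote 8B at 0x26 = 54ae6ce4b67398cb
  after D2: wrote 7B at 0x05 = 6e8220597f6ce4
  after D3: wrote 8B at 0x02 = 7398e74f54ae6ce4
  after D4: wrote 7B at 0x1e = 89c62539d698a8
query mem[0x07]=0xae, mem[0x0a]=0x6c, mem[0x21]=0x39, mem[0x28]=0x6c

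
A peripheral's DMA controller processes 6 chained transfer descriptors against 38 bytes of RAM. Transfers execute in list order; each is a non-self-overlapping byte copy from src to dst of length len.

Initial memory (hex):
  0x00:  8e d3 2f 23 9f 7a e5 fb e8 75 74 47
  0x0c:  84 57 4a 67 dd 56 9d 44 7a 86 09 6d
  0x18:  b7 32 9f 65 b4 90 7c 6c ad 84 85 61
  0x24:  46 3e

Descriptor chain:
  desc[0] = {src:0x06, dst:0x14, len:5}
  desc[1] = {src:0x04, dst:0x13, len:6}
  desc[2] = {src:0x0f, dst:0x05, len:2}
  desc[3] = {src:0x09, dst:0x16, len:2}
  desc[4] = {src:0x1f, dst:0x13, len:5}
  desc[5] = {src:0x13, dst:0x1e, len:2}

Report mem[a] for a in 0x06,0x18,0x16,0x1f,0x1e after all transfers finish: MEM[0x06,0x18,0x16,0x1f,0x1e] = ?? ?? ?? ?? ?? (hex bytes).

#0 dst[0x14+5] := {0xe5,0xfb,0xe8,0x75,0x74}
#1 dst[0x13+6] := {0x9f,0x7a,0xe5,0xfb,0xe8,0x75}
#2 dst[0x05+2] := {0x67,0xdd}
#3 dst[0x16+2] := {0x75,0x74}
#4 dst[0x13+5] := {0x6c,0xad,0x84,0x85,0x61}
#5 dst[0x1e+2] := {0x6c,0xad}
query mem[0x06]=0xdd, mem[0x18]=0x75, mem[0x16]=0x85, mem[0x1f]=0xad, mem[0x1e]=0x6c

MEM[0x06,0x18,0x16,0x1f,0x1e] = dd 75 85 ad 6c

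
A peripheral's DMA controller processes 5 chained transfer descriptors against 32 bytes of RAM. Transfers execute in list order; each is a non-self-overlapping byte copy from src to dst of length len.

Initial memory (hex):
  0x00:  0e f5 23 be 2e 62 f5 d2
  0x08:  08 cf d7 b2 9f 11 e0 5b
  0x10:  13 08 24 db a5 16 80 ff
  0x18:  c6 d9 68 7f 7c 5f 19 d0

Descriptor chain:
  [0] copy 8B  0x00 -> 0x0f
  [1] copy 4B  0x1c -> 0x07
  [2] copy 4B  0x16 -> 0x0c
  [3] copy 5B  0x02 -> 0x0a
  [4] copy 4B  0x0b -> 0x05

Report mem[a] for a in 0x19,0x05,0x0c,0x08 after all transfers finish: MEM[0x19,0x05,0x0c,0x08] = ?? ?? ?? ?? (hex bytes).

D0: mem[0x0f..0x16] <- [0e f5 23 be 2e 62 f5 d2]
D1: mem[0x07..0x0a] <- [7c 5f 19 d0]
D2: mem[0x0c..0x0f] <- [d2 ff c6 d9]
D3: mem[0x0a..0x0e] <- [23 be 2e 62 f5]
D4: mem[0x05..0x08] <- [be 2e 62 f5]
query mem[0x19]=0xd9, mem[0x05]=0xbe, mem[0x0c]=0x2e, mem[0x08]=0xf5

MEM[0x19,0x05,0x0c,0x08] = d9 be 2e f5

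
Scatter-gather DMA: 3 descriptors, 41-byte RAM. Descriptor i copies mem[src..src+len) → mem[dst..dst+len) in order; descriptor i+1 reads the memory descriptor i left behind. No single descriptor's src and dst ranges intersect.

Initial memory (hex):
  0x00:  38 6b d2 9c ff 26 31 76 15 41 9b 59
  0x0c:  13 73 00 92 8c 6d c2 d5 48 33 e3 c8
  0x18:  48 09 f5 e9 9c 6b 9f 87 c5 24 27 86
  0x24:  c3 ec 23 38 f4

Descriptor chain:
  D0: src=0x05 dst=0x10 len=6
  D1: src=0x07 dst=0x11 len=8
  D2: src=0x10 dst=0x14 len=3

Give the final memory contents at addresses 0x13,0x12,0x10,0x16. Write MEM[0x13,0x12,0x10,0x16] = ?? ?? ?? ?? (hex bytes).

MEM[0x13,0x12,0x10,0x16] = 41 15 26 15

D0: mem[0x10..0x15] <- [26 31 76 15 41 9b]
D1: mem[0x11..0x18] <- [76 15 41 9b 59 13 73 00]
D2: mem[0x14..0x16] <- [26 76 15]
query mem[0x13]=0x41, mem[0x12]=0x15, mem[0x10]=0x26, mem[0x16]=0x15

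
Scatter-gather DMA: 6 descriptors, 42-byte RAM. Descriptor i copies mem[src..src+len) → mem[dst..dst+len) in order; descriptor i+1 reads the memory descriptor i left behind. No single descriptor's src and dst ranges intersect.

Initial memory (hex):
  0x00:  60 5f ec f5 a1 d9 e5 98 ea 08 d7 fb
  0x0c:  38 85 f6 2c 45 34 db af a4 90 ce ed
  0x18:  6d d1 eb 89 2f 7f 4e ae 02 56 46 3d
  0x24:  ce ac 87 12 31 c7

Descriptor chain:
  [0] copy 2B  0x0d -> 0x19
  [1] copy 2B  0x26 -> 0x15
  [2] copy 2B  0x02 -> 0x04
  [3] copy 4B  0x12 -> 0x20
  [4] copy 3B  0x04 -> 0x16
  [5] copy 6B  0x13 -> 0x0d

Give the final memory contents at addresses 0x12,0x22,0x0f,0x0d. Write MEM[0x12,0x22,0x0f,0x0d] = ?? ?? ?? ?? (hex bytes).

MEM[0x12,0x22,0x0f,0x0d] = e5 a4 87 af

[0] 0x0d->0x19 len=2 : 85 f6
[1] 0x26->0x15 len=2 : 87 12
[2] 0x02->0x04 len=2 : ec f5
[3] 0x12->0x20 len=4 : db af a4 87
[4] 0x04->0x16 len=3 : ec f5 e5
[5] 0x13->0x0d len=6 : af a4 87 ec f5 e5
query mem[0x12]=0xe5, mem[0x22]=0xa4, mem[0x0f]=0x87, mem[0x0d]=0xaf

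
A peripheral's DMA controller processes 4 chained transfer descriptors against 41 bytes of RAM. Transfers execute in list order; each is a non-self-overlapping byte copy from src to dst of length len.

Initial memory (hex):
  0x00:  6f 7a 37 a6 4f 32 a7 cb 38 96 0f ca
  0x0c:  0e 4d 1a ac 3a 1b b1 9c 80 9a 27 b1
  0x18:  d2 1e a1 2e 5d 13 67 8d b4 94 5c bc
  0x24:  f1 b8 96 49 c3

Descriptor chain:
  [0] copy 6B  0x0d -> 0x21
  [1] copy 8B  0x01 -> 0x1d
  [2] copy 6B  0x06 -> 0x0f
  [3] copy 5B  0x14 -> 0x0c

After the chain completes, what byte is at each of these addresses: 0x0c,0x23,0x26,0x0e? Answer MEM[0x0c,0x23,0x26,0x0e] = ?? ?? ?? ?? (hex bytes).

  after D0: wrote 6B at 0x21 = 4d1aac3a1bb1
  after D1: wrote 8B at 0x1d = 7a37a64f32a7cb38
  after D2: wrote 6B at 0x0f = a7cb38960fca
  after D3: wrote 5B at 0x0c = ca9a27b1d2
query mem[0x0c]=0xca, mem[0x23]=0xcb, mem[0x26]=0xb1, mem[0x0e]=0x27

MEM[0x0c,0x23,0x26,0x0e] = ca cb b1 27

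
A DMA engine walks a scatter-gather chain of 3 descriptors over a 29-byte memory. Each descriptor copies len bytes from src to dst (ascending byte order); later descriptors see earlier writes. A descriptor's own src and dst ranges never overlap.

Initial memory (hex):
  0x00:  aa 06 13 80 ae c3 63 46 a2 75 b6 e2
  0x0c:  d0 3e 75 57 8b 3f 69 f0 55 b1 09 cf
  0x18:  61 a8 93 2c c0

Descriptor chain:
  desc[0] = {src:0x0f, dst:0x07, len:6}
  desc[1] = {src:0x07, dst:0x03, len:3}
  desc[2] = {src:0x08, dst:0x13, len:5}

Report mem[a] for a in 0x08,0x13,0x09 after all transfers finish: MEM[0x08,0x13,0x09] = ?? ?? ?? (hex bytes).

MEM[0x08,0x13,0x09] = 8b 8b 3f

#0 dst[0x07+6] := {0x57,0x8b,0x3f,0x69,0xf0,0x55}
#1 dst[0x03+3] := {0x57,0x8b,0x3f}
#2 dst[0x13+5] := {0x8b,0x3f,0x69,0xf0,0x55}
query mem[0x08]=0x8b, mem[0x13]=0x8b, mem[0x09]=0x3f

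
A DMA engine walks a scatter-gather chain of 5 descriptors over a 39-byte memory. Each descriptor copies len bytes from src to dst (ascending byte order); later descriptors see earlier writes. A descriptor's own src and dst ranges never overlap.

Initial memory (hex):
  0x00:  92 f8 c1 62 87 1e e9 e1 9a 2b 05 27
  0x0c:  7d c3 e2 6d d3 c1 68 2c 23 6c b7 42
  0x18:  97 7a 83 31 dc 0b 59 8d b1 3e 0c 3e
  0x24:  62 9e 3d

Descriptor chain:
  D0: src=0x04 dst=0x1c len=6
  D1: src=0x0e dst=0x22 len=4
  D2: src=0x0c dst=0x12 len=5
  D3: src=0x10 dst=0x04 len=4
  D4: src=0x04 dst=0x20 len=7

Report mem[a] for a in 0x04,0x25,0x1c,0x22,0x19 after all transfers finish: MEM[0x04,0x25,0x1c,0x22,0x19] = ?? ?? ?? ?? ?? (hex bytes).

#0 dst[0x1c+6] := {0x87,0x1e,0xe9,0xe1,0x9a,0x2b}
#1 dst[0x22+4] := {0xe2,0x6d,0xd3,0xc1}
#2 dst[0x12+5] := {0x7d,0xc3,0xe2,0x6d,0xd3}
#3 dst[0x04+4] := {0xd3,0xc1,0x7d,0xc3}
#4 dst[0x20+7] := {0xd3,0xc1,0x7d,0xc3,0x9a,0x2b,0x05}
query mem[0x04]=0xd3, mem[0x25]=0x2b, mem[0x1c]=0x87, mem[0x22]=0x7d, mem[0x19]=0x7a

MEM[0x04,0x25,0x1c,0x22,0x19] = d3 2b 87 7d 7a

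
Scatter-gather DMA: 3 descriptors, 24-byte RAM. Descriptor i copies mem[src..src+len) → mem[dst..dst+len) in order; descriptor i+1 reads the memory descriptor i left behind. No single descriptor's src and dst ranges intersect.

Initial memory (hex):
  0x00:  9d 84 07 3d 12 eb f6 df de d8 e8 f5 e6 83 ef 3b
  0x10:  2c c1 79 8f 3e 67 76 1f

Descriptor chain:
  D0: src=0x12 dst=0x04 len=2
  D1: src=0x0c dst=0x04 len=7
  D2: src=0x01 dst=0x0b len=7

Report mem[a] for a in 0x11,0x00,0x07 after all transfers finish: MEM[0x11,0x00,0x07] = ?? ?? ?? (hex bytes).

MEM[0x11,0x00,0x07] = 3b 9d 3b

D0: mem[0x04..0x05] <- [79 8f]
D1: mem[0x04..0x0a] <- [e6 83 ef 3b 2c c1 79]
D2: mem[0x0b..0x11] <- [84 07 3d e6 83 ef 3b]
query mem[0x11]=0x3b, mem[0x00]=0x9d, mem[0x07]=0x3b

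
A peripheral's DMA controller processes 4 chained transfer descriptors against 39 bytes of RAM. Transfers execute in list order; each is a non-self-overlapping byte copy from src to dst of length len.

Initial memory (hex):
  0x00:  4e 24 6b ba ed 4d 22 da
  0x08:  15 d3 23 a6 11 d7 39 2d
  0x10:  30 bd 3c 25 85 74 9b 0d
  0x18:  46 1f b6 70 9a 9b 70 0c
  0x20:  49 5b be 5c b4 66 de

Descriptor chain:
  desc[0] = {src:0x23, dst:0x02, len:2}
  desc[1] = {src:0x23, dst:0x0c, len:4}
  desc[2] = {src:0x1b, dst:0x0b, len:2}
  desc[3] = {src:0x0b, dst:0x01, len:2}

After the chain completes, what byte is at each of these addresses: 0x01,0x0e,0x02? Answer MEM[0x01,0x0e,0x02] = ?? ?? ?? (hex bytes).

D0: mem[0x02..0x03] <- [5c b4]
D1: mem[0x0c..0x0f] <- [5c b4 66 de]
D2: mem[0x0b..0x0c] <- [70 9a]
D3: mem[0x01..0x02] <- [70 9a]
query mem[0x01]=0x70, mem[0x0e]=0x66, mem[0x02]=0x9a

MEM[0x01,0x0e,0x02] = 70 66 9a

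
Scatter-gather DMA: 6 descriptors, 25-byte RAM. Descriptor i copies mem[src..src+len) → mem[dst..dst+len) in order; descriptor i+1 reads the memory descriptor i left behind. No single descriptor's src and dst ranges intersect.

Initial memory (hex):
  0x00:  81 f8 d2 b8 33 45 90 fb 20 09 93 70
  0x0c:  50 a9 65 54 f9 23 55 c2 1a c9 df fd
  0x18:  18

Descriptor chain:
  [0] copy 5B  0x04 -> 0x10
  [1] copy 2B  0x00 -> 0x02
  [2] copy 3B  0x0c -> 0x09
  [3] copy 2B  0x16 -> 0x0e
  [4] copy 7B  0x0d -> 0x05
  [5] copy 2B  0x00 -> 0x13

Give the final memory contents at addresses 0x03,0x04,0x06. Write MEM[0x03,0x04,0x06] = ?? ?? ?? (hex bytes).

[0] 0x04->0x10 len=5 : 33 45 90 fb 20
[1] 0x00->0x02 len=2 : 81 f8
[2] 0x0c->0x09 len=3 : 50 a9 65
[3] 0x16->0x0e len=2 : df fd
[4] 0x0d->0x05 len=7 : a9 df fd 33 45 90 fb
[5] 0x00->0x13 len=2 : 81 f8
query mem[0x03]=0xf8, mem[0x04]=0x33, mem[0x06]=0xdf

MEM[0x03,0x04,0x06] = f8 33 df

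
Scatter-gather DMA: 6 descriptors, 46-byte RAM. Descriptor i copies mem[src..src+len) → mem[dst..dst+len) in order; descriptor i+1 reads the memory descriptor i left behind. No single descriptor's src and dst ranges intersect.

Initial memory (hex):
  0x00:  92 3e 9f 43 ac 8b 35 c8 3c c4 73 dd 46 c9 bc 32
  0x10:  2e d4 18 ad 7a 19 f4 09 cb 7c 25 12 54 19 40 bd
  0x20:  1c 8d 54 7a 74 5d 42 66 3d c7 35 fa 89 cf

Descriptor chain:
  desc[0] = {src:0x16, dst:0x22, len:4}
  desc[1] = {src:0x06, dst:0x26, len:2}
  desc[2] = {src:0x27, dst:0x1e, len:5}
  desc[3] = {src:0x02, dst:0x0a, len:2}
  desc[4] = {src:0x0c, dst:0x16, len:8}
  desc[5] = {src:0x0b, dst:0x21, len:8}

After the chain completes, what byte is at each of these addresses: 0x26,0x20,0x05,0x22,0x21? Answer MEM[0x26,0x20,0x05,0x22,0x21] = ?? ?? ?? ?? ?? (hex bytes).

MEM[0x26,0x20,0x05,0x22,0x21] = 2e c7 8b 46 43

D0: mem[0x22..0x25] <- [f4 09 cb 7c]
D1: mem[0x26..0x27] <- [35 c8]
D2: mem[0x1e..0x22] <- [c8 3d c7 35 fa]
D3: mem[0x0a..0x0b] <- [9f 43]
D4: mem[0x16..0x1d] <- [46 c9 bc 32 2e d4 18 ad]
D5: mem[0x21..0x28] <- [43 46 c9 bc 32 2e d4 18]
query mem[0x26]=0x2e, mem[0x20]=0xc7, mem[0x05]=0x8b, mem[0x22]=0x46, mem[0x21]=0x43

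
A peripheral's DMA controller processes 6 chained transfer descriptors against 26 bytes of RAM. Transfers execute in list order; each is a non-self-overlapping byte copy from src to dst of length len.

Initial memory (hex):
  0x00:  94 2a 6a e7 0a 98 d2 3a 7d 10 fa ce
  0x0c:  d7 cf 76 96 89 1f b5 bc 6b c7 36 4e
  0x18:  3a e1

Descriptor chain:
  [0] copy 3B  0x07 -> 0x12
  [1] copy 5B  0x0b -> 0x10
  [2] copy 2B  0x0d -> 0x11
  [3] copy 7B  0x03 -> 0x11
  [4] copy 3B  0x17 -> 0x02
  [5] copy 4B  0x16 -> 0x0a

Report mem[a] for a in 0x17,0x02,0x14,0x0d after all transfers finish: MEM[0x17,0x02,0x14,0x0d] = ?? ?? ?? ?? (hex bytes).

#0 dst[0x12+3] := {0x3a,0x7d,0x10}
#1 dst[0x10+5] := {0xce,0xd7,0xcf,0x76,0x96}
#2 dst[0x11+2] := {0xcf,0x76}
#3 dst[0x11+7] := {0xe7,0x0a,0x98,0xd2,0x3a,0x7d,0x10}
#4 dst[0x02+3] := {0x10,0x3a,0xe1}
#5 dst[0x0a+4] := {0x7d,0x10,0x3a,0xe1}
query mem[0x17]=0x10, mem[0x02]=0x10, mem[0x14]=0xd2, mem[0x0d]=0xe1

MEM[0x17,0x02,0x14,0x0d] = 10 10 d2 e1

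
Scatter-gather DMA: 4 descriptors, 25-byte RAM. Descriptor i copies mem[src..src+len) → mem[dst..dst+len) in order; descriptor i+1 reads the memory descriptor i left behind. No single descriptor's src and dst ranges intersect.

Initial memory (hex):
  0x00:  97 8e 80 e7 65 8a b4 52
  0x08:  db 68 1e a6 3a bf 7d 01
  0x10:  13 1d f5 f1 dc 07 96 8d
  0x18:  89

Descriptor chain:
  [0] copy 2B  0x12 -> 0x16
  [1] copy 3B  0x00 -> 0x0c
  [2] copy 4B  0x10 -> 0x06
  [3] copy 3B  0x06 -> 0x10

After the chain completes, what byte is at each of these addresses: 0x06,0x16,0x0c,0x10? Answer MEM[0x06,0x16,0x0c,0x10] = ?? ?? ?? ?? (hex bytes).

D0: mem[0x16..0x17] <- [f5 f1]
D1: mem[0x0c..0x0e] <- [97 8e 80]
D2: mem[0x06..0x09] <- [13 1d f5 f1]
D3: mem[0x10..0x12] <- [13 1d f5]
query mem[0x06]=0x13, mem[0x16]=0xf5, mem[0x0c]=0x97, mem[0x10]=0x13

MEM[0x06,0x16,0x0c,0x10] = 13 f5 97 13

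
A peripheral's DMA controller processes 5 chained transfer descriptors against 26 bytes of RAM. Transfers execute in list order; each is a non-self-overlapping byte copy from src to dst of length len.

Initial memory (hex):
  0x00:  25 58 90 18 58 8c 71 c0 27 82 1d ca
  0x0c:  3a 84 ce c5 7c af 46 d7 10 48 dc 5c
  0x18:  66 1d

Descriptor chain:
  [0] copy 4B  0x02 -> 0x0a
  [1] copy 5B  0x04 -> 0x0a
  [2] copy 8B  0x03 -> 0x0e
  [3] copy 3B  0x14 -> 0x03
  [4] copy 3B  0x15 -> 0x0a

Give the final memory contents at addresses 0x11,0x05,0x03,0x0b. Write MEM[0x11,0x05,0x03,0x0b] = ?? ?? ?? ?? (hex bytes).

MEM[0x11,0x05,0x03,0x0b] = 71 dc 82 dc

D0: mem[0x0a..0x0d] <- [90 18 58 8c]
D1: mem[0x0a..0x0e] <- [58 8c 71 c0 27]
D2: mem[0x0e..0x15] <- [18 58 8c 71 c0 27 82 58]
D3: mem[0x03..0x05] <- [82 58 dc]
D4: mem[0x0a..0x0c] <- [58 dc 5c]
query mem[0x11]=0x71, mem[0x05]=0xdc, mem[0x03]=0x82, mem[0x0b]=0xdc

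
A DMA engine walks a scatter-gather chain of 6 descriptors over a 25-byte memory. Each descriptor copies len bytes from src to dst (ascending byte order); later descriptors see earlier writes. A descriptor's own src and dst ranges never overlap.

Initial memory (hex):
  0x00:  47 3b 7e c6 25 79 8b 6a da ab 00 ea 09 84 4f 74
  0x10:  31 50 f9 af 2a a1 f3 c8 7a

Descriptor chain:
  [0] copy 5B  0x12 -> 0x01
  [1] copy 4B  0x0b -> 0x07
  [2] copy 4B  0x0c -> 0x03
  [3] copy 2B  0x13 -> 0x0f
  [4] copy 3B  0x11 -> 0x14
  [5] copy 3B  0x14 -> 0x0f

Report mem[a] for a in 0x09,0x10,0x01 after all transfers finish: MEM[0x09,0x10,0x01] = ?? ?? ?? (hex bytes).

D0: mem[0x01..0x05] <- [f9 af 2a a1 f3]
D1: mem[0x07..0x0a] <- [ea 09 84 4f]
D2: mem[0x03..0x06] <- [09 84 4f 74]
D3: mem[0x0f..0x10] <- [af 2a]
D4: mem[0x14..0x16] <- [50 f9 af]
D5: mem[0x0f..0x11] <- [50 f9 af]
query mem[0x09]=0x84, mem[0x10]=0xf9, mem[0x01]=0xf9

MEM[0x09,0x10,0x01] = 84 f9 f9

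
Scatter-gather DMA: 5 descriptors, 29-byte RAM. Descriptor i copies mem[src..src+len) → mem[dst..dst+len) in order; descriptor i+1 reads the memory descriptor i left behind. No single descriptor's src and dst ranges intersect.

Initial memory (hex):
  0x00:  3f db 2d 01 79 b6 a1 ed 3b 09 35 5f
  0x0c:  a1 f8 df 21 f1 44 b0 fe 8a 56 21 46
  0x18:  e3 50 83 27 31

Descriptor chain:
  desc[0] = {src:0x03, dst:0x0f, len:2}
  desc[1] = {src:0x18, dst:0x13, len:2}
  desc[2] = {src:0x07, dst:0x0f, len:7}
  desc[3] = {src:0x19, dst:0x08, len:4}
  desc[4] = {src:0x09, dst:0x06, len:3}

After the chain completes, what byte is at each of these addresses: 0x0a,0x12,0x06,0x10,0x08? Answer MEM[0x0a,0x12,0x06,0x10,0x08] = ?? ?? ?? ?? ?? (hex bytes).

  after D0: wrote 2B at 0x0f = 0179
  after D1: wrote 2B at 0x13 = e350
  after D2: wrote 7B at 0x0f = ed3b09355fa1f8
  after D3: wrote 4B at 0x08 = 50832731
  after D4: wrote 3B at 0x06 = 832731
query mem[0x0a]=0x27, mem[0x12]=0x35, mem[0x06]=0x83, mem[0x10]=0x3b, mem[0x08]=0x31

MEM[0x0a,0x12,0x06,0x10,0x08] = 27 35 83 3b 31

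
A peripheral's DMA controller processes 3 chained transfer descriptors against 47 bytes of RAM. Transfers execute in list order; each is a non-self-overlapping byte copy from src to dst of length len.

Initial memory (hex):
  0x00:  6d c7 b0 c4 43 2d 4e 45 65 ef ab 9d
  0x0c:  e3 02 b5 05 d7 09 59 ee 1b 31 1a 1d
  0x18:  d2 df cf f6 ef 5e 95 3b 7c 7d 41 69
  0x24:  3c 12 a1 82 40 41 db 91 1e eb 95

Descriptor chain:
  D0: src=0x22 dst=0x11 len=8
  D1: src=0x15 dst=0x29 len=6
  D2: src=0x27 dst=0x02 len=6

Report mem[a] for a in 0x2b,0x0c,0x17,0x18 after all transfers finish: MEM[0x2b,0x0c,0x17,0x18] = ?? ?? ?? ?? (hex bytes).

MEM[0x2b,0x0c,0x17,0x18] = 40 e3 40 41

[0] 0x22->0x11 len=8 : 41 69 3c 12 a1 82 40 41
[1] 0x15->0x29 len=6 : a1 82 40 41 df cf
[2] 0x27->0x02 len=6 : 82 40 a1 82 40 41
query mem[0x2b]=0x40, mem[0x0c]=0xe3, mem[0x17]=0x40, mem[0x18]=0x41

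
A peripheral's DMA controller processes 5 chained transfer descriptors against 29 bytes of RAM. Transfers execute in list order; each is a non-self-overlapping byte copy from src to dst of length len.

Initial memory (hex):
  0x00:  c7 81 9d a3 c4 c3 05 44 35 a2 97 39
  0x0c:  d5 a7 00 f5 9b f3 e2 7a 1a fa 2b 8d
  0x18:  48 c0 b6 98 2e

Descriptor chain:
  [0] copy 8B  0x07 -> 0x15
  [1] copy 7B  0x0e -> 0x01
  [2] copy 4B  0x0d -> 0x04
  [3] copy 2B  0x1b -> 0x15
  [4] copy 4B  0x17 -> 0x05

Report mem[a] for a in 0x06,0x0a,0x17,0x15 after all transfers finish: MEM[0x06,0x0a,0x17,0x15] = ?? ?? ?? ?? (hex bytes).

[0] 0x07->0x15 len=8 : 44 35 a2 97 39 d5 a7 00
[1] 0x0e->0x01 len=7 : 00 f5 9b f3 e2 7a 1a
[2] 0x0d->0x04 len=4 : a7 00 f5 9b
[3] 0x1b->0x15 len=2 : a7 00
[4] 0x17->0x05 len=4 : a2 97 39 d5
query mem[0x06]=0x97, mem[0x0a]=0x97, mem[0x17]=0xa2, mem[0x15]=0xa7

MEM[0x06,0x0a,0x17,0x15] = 97 97 a2 a7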